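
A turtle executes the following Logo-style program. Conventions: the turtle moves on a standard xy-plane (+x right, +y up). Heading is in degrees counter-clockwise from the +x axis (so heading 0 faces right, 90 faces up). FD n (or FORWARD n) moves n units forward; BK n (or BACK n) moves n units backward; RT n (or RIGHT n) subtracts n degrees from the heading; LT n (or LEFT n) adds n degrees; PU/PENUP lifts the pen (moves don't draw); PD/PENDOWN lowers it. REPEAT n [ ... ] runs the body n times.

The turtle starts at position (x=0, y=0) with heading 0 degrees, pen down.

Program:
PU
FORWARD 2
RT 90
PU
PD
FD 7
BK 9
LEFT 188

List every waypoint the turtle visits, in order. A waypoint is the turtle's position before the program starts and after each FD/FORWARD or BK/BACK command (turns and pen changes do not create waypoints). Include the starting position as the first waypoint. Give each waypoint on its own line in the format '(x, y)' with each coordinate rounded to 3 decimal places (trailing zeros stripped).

Answer: (0, 0)
(2, 0)
(2, -7)
(2, 2)

Derivation:
Executing turtle program step by step:
Start: pos=(0,0), heading=0, pen down
PU: pen up
FD 2: (0,0) -> (2,0) [heading=0, move]
RT 90: heading 0 -> 270
PU: pen up
PD: pen down
FD 7: (2,0) -> (2,-7) [heading=270, draw]
BK 9: (2,-7) -> (2,2) [heading=270, draw]
LT 188: heading 270 -> 98
Final: pos=(2,2), heading=98, 2 segment(s) drawn
Waypoints (4 total):
(0, 0)
(2, 0)
(2, -7)
(2, 2)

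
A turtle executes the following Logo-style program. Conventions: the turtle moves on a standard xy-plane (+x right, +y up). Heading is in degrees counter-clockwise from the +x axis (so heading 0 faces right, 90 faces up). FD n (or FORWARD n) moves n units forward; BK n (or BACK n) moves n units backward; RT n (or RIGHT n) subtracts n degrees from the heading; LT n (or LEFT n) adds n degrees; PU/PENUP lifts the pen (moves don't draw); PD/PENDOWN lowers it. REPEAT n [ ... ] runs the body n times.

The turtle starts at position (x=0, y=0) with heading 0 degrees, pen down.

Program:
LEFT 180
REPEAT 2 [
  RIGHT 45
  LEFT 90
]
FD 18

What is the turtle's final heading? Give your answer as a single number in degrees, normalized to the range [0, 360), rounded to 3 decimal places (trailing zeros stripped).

Answer: 270

Derivation:
Executing turtle program step by step:
Start: pos=(0,0), heading=0, pen down
LT 180: heading 0 -> 180
REPEAT 2 [
  -- iteration 1/2 --
  RT 45: heading 180 -> 135
  LT 90: heading 135 -> 225
  -- iteration 2/2 --
  RT 45: heading 225 -> 180
  LT 90: heading 180 -> 270
]
FD 18: (0,0) -> (0,-18) [heading=270, draw]
Final: pos=(0,-18), heading=270, 1 segment(s) drawn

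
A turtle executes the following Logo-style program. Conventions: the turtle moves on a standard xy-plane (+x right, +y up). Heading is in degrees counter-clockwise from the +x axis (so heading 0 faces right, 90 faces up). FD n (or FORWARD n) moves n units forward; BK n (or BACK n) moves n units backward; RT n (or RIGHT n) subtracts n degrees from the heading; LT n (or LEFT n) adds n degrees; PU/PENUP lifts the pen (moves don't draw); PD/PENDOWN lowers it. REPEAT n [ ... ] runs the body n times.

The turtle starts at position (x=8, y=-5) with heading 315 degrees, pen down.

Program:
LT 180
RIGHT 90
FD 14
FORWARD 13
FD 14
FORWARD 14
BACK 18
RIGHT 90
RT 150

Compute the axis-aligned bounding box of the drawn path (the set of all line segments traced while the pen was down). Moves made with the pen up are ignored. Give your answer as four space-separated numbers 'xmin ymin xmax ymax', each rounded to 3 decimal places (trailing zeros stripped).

Executing turtle program step by step:
Start: pos=(8,-5), heading=315, pen down
LT 180: heading 315 -> 135
RT 90: heading 135 -> 45
FD 14: (8,-5) -> (17.899,4.899) [heading=45, draw]
FD 13: (17.899,4.899) -> (27.092,14.092) [heading=45, draw]
FD 14: (27.092,14.092) -> (36.991,23.991) [heading=45, draw]
FD 14: (36.991,23.991) -> (46.891,33.891) [heading=45, draw]
BK 18: (46.891,33.891) -> (34.163,21.163) [heading=45, draw]
RT 90: heading 45 -> 315
RT 150: heading 315 -> 165
Final: pos=(34.163,21.163), heading=165, 5 segment(s) drawn

Segment endpoints: x in {8, 17.899, 27.092, 34.163, 36.991, 46.891}, y in {-5, 4.899, 14.092, 21.163, 23.991, 33.891}
xmin=8, ymin=-5, xmax=46.891, ymax=33.891

Answer: 8 -5 46.891 33.891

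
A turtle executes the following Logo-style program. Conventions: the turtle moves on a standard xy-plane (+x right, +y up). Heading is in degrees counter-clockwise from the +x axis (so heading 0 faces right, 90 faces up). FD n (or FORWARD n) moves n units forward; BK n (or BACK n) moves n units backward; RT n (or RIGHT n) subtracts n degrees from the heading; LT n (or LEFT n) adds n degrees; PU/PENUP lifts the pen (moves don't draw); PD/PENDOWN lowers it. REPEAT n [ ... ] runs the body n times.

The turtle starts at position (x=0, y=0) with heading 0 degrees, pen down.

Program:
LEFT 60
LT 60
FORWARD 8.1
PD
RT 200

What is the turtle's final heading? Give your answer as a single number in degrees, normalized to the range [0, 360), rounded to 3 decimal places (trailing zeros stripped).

Answer: 280

Derivation:
Executing turtle program step by step:
Start: pos=(0,0), heading=0, pen down
LT 60: heading 0 -> 60
LT 60: heading 60 -> 120
FD 8.1: (0,0) -> (-4.05,7.015) [heading=120, draw]
PD: pen down
RT 200: heading 120 -> 280
Final: pos=(-4.05,7.015), heading=280, 1 segment(s) drawn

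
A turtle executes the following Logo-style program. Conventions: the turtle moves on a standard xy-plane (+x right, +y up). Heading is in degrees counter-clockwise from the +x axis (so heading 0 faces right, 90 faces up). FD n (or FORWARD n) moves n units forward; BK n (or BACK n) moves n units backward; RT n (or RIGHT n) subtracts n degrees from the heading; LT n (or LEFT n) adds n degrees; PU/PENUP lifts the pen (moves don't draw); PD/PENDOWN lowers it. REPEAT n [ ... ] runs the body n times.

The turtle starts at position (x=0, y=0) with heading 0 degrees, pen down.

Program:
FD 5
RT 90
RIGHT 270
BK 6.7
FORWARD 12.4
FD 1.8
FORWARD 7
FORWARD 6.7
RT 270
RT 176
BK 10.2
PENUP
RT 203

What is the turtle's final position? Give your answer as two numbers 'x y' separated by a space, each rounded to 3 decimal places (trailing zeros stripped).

Answer: 25.488 10.175

Derivation:
Executing turtle program step by step:
Start: pos=(0,0), heading=0, pen down
FD 5: (0,0) -> (5,0) [heading=0, draw]
RT 90: heading 0 -> 270
RT 270: heading 270 -> 0
BK 6.7: (5,0) -> (-1.7,0) [heading=0, draw]
FD 12.4: (-1.7,0) -> (10.7,0) [heading=0, draw]
FD 1.8: (10.7,0) -> (12.5,0) [heading=0, draw]
FD 7: (12.5,0) -> (19.5,0) [heading=0, draw]
FD 6.7: (19.5,0) -> (26.2,0) [heading=0, draw]
RT 270: heading 0 -> 90
RT 176: heading 90 -> 274
BK 10.2: (26.2,0) -> (25.488,10.175) [heading=274, draw]
PU: pen up
RT 203: heading 274 -> 71
Final: pos=(25.488,10.175), heading=71, 7 segment(s) drawn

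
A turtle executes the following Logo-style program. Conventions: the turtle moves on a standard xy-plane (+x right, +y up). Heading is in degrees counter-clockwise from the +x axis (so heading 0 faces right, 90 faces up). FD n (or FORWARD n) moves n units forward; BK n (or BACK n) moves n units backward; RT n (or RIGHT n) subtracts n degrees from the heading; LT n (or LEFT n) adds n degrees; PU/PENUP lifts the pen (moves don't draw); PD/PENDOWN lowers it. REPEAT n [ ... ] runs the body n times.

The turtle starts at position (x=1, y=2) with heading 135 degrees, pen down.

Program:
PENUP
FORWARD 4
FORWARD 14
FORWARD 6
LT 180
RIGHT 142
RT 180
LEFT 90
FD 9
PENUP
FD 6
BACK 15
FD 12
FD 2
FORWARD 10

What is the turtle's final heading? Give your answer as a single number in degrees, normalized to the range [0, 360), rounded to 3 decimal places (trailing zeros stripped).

Executing turtle program step by step:
Start: pos=(1,2), heading=135, pen down
PU: pen up
FD 4: (1,2) -> (-1.828,4.828) [heading=135, move]
FD 14: (-1.828,4.828) -> (-11.728,14.728) [heading=135, move]
FD 6: (-11.728,14.728) -> (-15.971,18.971) [heading=135, move]
LT 180: heading 135 -> 315
RT 142: heading 315 -> 173
RT 180: heading 173 -> 353
LT 90: heading 353 -> 83
FD 9: (-15.971,18.971) -> (-14.874,27.903) [heading=83, move]
PU: pen up
FD 6: (-14.874,27.903) -> (-14.143,33.859) [heading=83, move]
BK 15: (-14.143,33.859) -> (-15.971,18.971) [heading=83, move]
FD 12: (-15.971,18.971) -> (-14.508,30.881) [heading=83, move]
FD 2: (-14.508,30.881) -> (-14.264,32.866) [heading=83, move]
FD 10: (-14.264,32.866) -> (-13.046,42.792) [heading=83, move]
Final: pos=(-13.046,42.792), heading=83, 0 segment(s) drawn

Answer: 83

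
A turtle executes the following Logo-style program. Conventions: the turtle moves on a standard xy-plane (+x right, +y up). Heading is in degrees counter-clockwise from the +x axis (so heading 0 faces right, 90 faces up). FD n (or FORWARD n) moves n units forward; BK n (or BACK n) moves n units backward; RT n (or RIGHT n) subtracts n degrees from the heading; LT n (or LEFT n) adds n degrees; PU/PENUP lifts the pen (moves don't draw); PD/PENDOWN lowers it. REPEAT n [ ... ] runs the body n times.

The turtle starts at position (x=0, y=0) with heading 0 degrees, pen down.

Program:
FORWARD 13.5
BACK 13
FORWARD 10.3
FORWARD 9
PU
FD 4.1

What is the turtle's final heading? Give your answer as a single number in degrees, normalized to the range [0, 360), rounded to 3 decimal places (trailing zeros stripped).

Answer: 0

Derivation:
Executing turtle program step by step:
Start: pos=(0,0), heading=0, pen down
FD 13.5: (0,0) -> (13.5,0) [heading=0, draw]
BK 13: (13.5,0) -> (0.5,0) [heading=0, draw]
FD 10.3: (0.5,0) -> (10.8,0) [heading=0, draw]
FD 9: (10.8,0) -> (19.8,0) [heading=0, draw]
PU: pen up
FD 4.1: (19.8,0) -> (23.9,0) [heading=0, move]
Final: pos=(23.9,0), heading=0, 4 segment(s) drawn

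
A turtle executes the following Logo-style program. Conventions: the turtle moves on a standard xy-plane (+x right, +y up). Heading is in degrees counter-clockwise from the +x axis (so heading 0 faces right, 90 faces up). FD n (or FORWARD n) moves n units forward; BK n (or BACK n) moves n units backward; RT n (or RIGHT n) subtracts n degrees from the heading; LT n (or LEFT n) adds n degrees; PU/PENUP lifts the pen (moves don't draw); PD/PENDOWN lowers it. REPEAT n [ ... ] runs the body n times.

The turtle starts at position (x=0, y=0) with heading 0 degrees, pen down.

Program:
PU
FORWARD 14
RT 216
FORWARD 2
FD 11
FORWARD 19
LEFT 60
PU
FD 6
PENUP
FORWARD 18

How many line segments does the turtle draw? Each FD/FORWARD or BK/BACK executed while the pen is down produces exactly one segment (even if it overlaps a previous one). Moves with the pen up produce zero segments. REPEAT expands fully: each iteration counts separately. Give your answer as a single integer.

Answer: 0

Derivation:
Executing turtle program step by step:
Start: pos=(0,0), heading=0, pen down
PU: pen up
FD 14: (0,0) -> (14,0) [heading=0, move]
RT 216: heading 0 -> 144
FD 2: (14,0) -> (12.382,1.176) [heading=144, move]
FD 11: (12.382,1.176) -> (3.483,7.641) [heading=144, move]
FD 19: (3.483,7.641) -> (-11.889,18.809) [heading=144, move]
LT 60: heading 144 -> 204
PU: pen up
FD 6: (-11.889,18.809) -> (-17.37,16.369) [heading=204, move]
PU: pen up
FD 18: (-17.37,16.369) -> (-33.814,9.047) [heading=204, move]
Final: pos=(-33.814,9.047), heading=204, 0 segment(s) drawn
Segments drawn: 0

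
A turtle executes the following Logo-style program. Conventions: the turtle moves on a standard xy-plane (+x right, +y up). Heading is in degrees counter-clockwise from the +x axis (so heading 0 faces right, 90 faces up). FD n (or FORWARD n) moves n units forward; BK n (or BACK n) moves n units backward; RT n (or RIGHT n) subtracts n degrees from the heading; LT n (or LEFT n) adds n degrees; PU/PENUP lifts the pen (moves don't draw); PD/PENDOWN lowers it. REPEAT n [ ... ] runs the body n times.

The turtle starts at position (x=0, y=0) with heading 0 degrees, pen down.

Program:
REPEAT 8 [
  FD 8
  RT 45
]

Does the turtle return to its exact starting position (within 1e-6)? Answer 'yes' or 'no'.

Answer: yes

Derivation:
Executing turtle program step by step:
Start: pos=(0,0), heading=0, pen down
REPEAT 8 [
  -- iteration 1/8 --
  FD 8: (0,0) -> (8,0) [heading=0, draw]
  RT 45: heading 0 -> 315
  -- iteration 2/8 --
  FD 8: (8,0) -> (13.657,-5.657) [heading=315, draw]
  RT 45: heading 315 -> 270
  -- iteration 3/8 --
  FD 8: (13.657,-5.657) -> (13.657,-13.657) [heading=270, draw]
  RT 45: heading 270 -> 225
  -- iteration 4/8 --
  FD 8: (13.657,-13.657) -> (8,-19.314) [heading=225, draw]
  RT 45: heading 225 -> 180
  -- iteration 5/8 --
  FD 8: (8,-19.314) -> (0,-19.314) [heading=180, draw]
  RT 45: heading 180 -> 135
  -- iteration 6/8 --
  FD 8: (0,-19.314) -> (-5.657,-13.657) [heading=135, draw]
  RT 45: heading 135 -> 90
  -- iteration 7/8 --
  FD 8: (-5.657,-13.657) -> (-5.657,-5.657) [heading=90, draw]
  RT 45: heading 90 -> 45
  -- iteration 8/8 --
  FD 8: (-5.657,-5.657) -> (0,0) [heading=45, draw]
  RT 45: heading 45 -> 0
]
Final: pos=(0,0), heading=0, 8 segment(s) drawn

Start position: (0, 0)
Final position: (0, 0)
Distance = 0; < 1e-6 -> CLOSED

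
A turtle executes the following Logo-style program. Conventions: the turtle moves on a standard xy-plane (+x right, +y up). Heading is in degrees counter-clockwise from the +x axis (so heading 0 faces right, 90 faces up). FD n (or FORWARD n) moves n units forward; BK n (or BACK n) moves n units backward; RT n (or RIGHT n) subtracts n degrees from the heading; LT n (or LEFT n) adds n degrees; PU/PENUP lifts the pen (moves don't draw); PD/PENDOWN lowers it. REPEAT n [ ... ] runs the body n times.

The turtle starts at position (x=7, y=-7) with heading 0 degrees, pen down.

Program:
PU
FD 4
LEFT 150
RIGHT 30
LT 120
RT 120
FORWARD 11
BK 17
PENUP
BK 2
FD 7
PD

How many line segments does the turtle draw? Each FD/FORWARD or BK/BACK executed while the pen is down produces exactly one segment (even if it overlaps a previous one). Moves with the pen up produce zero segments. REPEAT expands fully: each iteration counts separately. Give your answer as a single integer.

Answer: 0

Derivation:
Executing turtle program step by step:
Start: pos=(7,-7), heading=0, pen down
PU: pen up
FD 4: (7,-7) -> (11,-7) [heading=0, move]
LT 150: heading 0 -> 150
RT 30: heading 150 -> 120
LT 120: heading 120 -> 240
RT 120: heading 240 -> 120
FD 11: (11,-7) -> (5.5,2.526) [heading=120, move]
BK 17: (5.5,2.526) -> (14,-12.196) [heading=120, move]
PU: pen up
BK 2: (14,-12.196) -> (15,-13.928) [heading=120, move]
FD 7: (15,-13.928) -> (11.5,-7.866) [heading=120, move]
PD: pen down
Final: pos=(11.5,-7.866), heading=120, 0 segment(s) drawn
Segments drawn: 0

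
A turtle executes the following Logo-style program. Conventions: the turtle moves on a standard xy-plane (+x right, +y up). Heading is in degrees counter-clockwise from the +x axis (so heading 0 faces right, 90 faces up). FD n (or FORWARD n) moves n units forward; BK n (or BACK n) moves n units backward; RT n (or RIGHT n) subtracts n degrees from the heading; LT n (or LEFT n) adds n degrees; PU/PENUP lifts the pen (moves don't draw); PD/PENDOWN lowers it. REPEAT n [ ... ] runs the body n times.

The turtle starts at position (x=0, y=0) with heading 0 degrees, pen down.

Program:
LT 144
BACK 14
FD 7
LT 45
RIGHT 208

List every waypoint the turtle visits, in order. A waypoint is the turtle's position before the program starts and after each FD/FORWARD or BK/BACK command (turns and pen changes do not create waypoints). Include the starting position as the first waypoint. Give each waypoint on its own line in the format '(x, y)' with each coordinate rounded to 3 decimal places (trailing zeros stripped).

Answer: (0, 0)
(11.326, -8.229)
(5.663, -4.114)

Derivation:
Executing turtle program step by step:
Start: pos=(0,0), heading=0, pen down
LT 144: heading 0 -> 144
BK 14: (0,0) -> (11.326,-8.229) [heading=144, draw]
FD 7: (11.326,-8.229) -> (5.663,-4.114) [heading=144, draw]
LT 45: heading 144 -> 189
RT 208: heading 189 -> 341
Final: pos=(5.663,-4.114), heading=341, 2 segment(s) drawn
Waypoints (3 total):
(0, 0)
(11.326, -8.229)
(5.663, -4.114)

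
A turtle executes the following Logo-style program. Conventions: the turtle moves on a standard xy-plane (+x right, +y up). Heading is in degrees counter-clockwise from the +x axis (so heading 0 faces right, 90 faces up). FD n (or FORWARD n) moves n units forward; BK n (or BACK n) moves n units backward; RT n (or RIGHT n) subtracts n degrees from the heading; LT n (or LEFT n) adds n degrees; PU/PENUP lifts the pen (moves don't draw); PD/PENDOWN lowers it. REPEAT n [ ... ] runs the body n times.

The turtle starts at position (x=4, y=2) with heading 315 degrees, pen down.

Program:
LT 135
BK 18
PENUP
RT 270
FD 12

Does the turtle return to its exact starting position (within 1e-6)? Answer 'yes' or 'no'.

Executing turtle program step by step:
Start: pos=(4,2), heading=315, pen down
LT 135: heading 315 -> 90
BK 18: (4,2) -> (4,-16) [heading=90, draw]
PU: pen up
RT 270: heading 90 -> 180
FD 12: (4,-16) -> (-8,-16) [heading=180, move]
Final: pos=(-8,-16), heading=180, 1 segment(s) drawn

Start position: (4, 2)
Final position: (-8, -16)
Distance = 21.633; >= 1e-6 -> NOT closed

Answer: no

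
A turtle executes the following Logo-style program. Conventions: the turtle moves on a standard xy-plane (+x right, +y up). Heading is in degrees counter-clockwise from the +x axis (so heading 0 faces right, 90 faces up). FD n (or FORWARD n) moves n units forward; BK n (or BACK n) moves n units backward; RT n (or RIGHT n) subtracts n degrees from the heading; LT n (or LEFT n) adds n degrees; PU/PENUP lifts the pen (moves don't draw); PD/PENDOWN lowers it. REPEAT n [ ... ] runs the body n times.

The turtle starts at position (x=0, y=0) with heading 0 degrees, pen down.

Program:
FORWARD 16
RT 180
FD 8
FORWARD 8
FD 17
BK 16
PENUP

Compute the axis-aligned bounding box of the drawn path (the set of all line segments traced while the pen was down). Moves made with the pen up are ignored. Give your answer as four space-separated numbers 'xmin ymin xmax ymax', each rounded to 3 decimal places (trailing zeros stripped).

Executing turtle program step by step:
Start: pos=(0,0), heading=0, pen down
FD 16: (0,0) -> (16,0) [heading=0, draw]
RT 180: heading 0 -> 180
FD 8: (16,0) -> (8,0) [heading=180, draw]
FD 8: (8,0) -> (0,0) [heading=180, draw]
FD 17: (0,0) -> (-17,0) [heading=180, draw]
BK 16: (-17,0) -> (-1,0) [heading=180, draw]
PU: pen up
Final: pos=(-1,0), heading=180, 5 segment(s) drawn

Segment endpoints: x in {-17, -1, 0, 8, 16}, y in {0, 0, 0, 0, 0}
xmin=-17, ymin=0, xmax=16, ymax=0

Answer: -17 0 16 0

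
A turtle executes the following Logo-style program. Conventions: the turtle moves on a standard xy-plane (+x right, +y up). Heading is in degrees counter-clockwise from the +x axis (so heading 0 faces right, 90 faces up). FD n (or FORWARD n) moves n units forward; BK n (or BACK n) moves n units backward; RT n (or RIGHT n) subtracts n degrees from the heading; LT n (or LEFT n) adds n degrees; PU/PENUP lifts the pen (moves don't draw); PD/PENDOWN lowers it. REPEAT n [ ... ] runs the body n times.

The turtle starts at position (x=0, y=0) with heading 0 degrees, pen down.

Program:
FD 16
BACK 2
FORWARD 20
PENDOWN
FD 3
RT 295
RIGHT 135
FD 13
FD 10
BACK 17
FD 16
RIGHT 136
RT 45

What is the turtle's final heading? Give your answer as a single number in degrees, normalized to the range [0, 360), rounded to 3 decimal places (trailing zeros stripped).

Executing turtle program step by step:
Start: pos=(0,0), heading=0, pen down
FD 16: (0,0) -> (16,0) [heading=0, draw]
BK 2: (16,0) -> (14,0) [heading=0, draw]
FD 20: (14,0) -> (34,0) [heading=0, draw]
PD: pen down
FD 3: (34,0) -> (37,0) [heading=0, draw]
RT 295: heading 0 -> 65
RT 135: heading 65 -> 290
FD 13: (37,0) -> (41.446,-12.216) [heading=290, draw]
FD 10: (41.446,-12.216) -> (44.866,-21.613) [heading=290, draw]
BK 17: (44.866,-21.613) -> (39.052,-5.638) [heading=290, draw]
FD 16: (39.052,-5.638) -> (44.524,-20.673) [heading=290, draw]
RT 136: heading 290 -> 154
RT 45: heading 154 -> 109
Final: pos=(44.524,-20.673), heading=109, 8 segment(s) drawn

Answer: 109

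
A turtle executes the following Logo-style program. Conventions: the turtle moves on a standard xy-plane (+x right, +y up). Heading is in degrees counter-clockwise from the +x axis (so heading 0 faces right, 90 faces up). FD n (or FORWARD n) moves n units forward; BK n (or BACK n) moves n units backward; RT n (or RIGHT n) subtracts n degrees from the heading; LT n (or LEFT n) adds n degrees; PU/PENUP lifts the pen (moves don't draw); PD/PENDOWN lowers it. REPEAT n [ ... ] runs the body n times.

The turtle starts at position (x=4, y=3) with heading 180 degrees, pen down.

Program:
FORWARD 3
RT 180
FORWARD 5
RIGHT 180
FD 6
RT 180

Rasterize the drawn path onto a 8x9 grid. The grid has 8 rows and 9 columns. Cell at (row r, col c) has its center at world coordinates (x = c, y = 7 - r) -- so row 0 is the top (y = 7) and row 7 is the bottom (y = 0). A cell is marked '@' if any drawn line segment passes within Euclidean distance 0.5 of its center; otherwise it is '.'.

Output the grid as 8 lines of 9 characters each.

Answer: .........
.........
.........
.........
@@@@@@@..
.........
.........
.........

Derivation:
Segment 0: (4,3) -> (1,3)
Segment 1: (1,3) -> (6,3)
Segment 2: (6,3) -> (0,3)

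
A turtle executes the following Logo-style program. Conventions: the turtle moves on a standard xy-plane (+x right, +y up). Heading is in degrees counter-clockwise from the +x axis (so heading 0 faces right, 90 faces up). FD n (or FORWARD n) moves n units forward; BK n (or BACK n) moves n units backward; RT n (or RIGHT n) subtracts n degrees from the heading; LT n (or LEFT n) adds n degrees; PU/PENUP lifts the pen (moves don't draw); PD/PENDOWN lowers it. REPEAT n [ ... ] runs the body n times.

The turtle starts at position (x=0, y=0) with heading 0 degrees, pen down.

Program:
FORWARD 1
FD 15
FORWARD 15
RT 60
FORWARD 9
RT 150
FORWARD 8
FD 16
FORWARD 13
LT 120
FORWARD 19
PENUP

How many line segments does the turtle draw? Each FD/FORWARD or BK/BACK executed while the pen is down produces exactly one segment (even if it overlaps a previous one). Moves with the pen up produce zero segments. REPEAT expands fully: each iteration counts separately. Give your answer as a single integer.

Answer: 8

Derivation:
Executing turtle program step by step:
Start: pos=(0,0), heading=0, pen down
FD 1: (0,0) -> (1,0) [heading=0, draw]
FD 15: (1,0) -> (16,0) [heading=0, draw]
FD 15: (16,0) -> (31,0) [heading=0, draw]
RT 60: heading 0 -> 300
FD 9: (31,0) -> (35.5,-7.794) [heading=300, draw]
RT 150: heading 300 -> 150
FD 8: (35.5,-7.794) -> (28.572,-3.794) [heading=150, draw]
FD 16: (28.572,-3.794) -> (14.715,4.206) [heading=150, draw]
FD 13: (14.715,4.206) -> (3.457,10.706) [heading=150, draw]
LT 120: heading 150 -> 270
FD 19: (3.457,10.706) -> (3.457,-8.294) [heading=270, draw]
PU: pen up
Final: pos=(3.457,-8.294), heading=270, 8 segment(s) drawn
Segments drawn: 8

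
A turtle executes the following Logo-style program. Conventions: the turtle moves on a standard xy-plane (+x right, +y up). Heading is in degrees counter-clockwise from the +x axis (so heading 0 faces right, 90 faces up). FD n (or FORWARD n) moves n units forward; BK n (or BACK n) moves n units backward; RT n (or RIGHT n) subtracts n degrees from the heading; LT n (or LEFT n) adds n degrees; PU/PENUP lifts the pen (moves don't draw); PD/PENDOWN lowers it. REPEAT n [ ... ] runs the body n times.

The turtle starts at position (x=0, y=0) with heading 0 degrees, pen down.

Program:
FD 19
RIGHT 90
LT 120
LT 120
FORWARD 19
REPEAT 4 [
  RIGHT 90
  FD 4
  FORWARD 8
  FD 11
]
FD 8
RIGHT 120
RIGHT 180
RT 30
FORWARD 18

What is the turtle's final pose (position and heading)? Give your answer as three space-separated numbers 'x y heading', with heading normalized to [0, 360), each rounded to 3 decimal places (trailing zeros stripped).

Executing turtle program step by step:
Start: pos=(0,0), heading=0, pen down
FD 19: (0,0) -> (19,0) [heading=0, draw]
RT 90: heading 0 -> 270
LT 120: heading 270 -> 30
LT 120: heading 30 -> 150
FD 19: (19,0) -> (2.546,9.5) [heading=150, draw]
REPEAT 4 [
  -- iteration 1/4 --
  RT 90: heading 150 -> 60
  FD 4: (2.546,9.5) -> (4.546,12.964) [heading=60, draw]
  FD 8: (4.546,12.964) -> (8.546,19.892) [heading=60, draw]
  FD 11: (8.546,19.892) -> (14.046,29.419) [heading=60, draw]
  -- iteration 2/4 --
  RT 90: heading 60 -> 330
  FD 4: (14.046,29.419) -> (17.51,27.419) [heading=330, draw]
  FD 8: (17.51,27.419) -> (24.438,23.419) [heading=330, draw]
  FD 11: (24.438,23.419) -> (33.964,17.919) [heading=330, draw]
  -- iteration 3/4 --
  RT 90: heading 330 -> 240
  FD 4: (33.964,17.919) -> (31.964,14.454) [heading=240, draw]
  FD 8: (31.964,14.454) -> (27.964,7.526) [heading=240, draw]
  FD 11: (27.964,7.526) -> (22.464,-2) [heading=240, draw]
  -- iteration 4/4 --
  RT 90: heading 240 -> 150
  FD 4: (22.464,-2) -> (19,0) [heading=150, draw]
  FD 8: (19,0) -> (12.072,4) [heading=150, draw]
  FD 11: (12.072,4) -> (2.546,9.5) [heading=150, draw]
]
FD 8: (2.546,9.5) -> (-4.383,13.5) [heading=150, draw]
RT 120: heading 150 -> 30
RT 180: heading 30 -> 210
RT 30: heading 210 -> 180
FD 18: (-4.383,13.5) -> (-22.383,13.5) [heading=180, draw]
Final: pos=(-22.383,13.5), heading=180, 16 segment(s) drawn

Answer: -22.383 13.5 180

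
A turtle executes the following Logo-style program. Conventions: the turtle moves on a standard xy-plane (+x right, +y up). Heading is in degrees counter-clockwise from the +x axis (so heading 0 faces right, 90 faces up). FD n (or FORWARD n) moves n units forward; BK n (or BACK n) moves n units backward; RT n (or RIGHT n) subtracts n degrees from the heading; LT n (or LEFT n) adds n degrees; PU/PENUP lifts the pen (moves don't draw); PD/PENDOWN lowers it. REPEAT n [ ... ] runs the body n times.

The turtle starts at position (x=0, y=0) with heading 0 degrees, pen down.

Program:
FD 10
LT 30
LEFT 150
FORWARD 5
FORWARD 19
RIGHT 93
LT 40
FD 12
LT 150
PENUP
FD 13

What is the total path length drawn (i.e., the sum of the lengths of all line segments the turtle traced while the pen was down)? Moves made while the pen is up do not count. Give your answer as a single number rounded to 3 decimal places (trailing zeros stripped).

Executing turtle program step by step:
Start: pos=(0,0), heading=0, pen down
FD 10: (0,0) -> (10,0) [heading=0, draw]
LT 30: heading 0 -> 30
LT 150: heading 30 -> 180
FD 5: (10,0) -> (5,0) [heading=180, draw]
FD 19: (5,0) -> (-14,0) [heading=180, draw]
RT 93: heading 180 -> 87
LT 40: heading 87 -> 127
FD 12: (-14,0) -> (-21.222,9.584) [heading=127, draw]
LT 150: heading 127 -> 277
PU: pen up
FD 13: (-21.222,9.584) -> (-19.637,-3.319) [heading=277, move]
Final: pos=(-19.637,-3.319), heading=277, 4 segment(s) drawn

Segment lengths:
  seg 1: (0,0) -> (10,0), length = 10
  seg 2: (10,0) -> (5,0), length = 5
  seg 3: (5,0) -> (-14,0), length = 19
  seg 4: (-14,0) -> (-21.222,9.584), length = 12
Total = 46

Answer: 46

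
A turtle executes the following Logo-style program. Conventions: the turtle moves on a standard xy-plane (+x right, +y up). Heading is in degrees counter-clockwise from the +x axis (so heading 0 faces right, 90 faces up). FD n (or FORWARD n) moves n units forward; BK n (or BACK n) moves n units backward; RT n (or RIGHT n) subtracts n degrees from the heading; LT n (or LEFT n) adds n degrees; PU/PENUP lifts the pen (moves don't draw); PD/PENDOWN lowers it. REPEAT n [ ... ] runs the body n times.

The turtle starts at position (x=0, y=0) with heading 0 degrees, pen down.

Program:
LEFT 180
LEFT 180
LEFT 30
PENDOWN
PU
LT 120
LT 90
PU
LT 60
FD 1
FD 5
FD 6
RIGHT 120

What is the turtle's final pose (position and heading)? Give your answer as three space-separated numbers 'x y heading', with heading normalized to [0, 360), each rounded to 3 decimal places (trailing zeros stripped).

Executing turtle program step by step:
Start: pos=(0,0), heading=0, pen down
LT 180: heading 0 -> 180
LT 180: heading 180 -> 0
LT 30: heading 0 -> 30
PD: pen down
PU: pen up
LT 120: heading 30 -> 150
LT 90: heading 150 -> 240
PU: pen up
LT 60: heading 240 -> 300
FD 1: (0,0) -> (0.5,-0.866) [heading=300, move]
FD 5: (0.5,-0.866) -> (3,-5.196) [heading=300, move]
FD 6: (3,-5.196) -> (6,-10.392) [heading=300, move]
RT 120: heading 300 -> 180
Final: pos=(6,-10.392), heading=180, 0 segment(s) drawn

Answer: 6 -10.392 180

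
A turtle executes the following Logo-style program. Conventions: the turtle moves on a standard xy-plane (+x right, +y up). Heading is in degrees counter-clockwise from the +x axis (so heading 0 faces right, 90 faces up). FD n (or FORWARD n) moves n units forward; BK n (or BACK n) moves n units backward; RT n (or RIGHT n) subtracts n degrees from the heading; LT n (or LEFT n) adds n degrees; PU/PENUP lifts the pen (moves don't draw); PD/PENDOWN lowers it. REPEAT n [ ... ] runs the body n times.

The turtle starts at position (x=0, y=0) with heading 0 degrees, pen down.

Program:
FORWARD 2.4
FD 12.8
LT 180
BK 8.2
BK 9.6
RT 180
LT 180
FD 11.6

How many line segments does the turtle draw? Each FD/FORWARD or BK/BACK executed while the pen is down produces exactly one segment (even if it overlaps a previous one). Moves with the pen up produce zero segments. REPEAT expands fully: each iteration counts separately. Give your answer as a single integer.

Executing turtle program step by step:
Start: pos=(0,0), heading=0, pen down
FD 2.4: (0,0) -> (2.4,0) [heading=0, draw]
FD 12.8: (2.4,0) -> (15.2,0) [heading=0, draw]
LT 180: heading 0 -> 180
BK 8.2: (15.2,0) -> (23.4,0) [heading=180, draw]
BK 9.6: (23.4,0) -> (33,0) [heading=180, draw]
RT 180: heading 180 -> 0
LT 180: heading 0 -> 180
FD 11.6: (33,0) -> (21.4,0) [heading=180, draw]
Final: pos=(21.4,0), heading=180, 5 segment(s) drawn
Segments drawn: 5

Answer: 5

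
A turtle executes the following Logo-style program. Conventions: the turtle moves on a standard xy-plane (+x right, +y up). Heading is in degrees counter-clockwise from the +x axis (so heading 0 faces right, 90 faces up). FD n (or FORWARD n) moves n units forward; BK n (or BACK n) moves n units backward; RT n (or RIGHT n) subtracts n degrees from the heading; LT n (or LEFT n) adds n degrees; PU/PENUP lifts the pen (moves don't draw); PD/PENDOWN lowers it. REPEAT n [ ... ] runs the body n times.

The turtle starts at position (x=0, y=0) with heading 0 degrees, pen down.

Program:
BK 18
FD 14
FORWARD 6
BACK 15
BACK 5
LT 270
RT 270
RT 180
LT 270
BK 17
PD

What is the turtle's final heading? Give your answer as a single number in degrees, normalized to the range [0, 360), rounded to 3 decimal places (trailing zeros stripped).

Answer: 90

Derivation:
Executing turtle program step by step:
Start: pos=(0,0), heading=0, pen down
BK 18: (0,0) -> (-18,0) [heading=0, draw]
FD 14: (-18,0) -> (-4,0) [heading=0, draw]
FD 6: (-4,0) -> (2,0) [heading=0, draw]
BK 15: (2,0) -> (-13,0) [heading=0, draw]
BK 5: (-13,0) -> (-18,0) [heading=0, draw]
LT 270: heading 0 -> 270
RT 270: heading 270 -> 0
RT 180: heading 0 -> 180
LT 270: heading 180 -> 90
BK 17: (-18,0) -> (-18,-17) [heading=90, draw]
PD: pen down
Final: pos=(-18,-17), heading=90, 6 segment(s) drawn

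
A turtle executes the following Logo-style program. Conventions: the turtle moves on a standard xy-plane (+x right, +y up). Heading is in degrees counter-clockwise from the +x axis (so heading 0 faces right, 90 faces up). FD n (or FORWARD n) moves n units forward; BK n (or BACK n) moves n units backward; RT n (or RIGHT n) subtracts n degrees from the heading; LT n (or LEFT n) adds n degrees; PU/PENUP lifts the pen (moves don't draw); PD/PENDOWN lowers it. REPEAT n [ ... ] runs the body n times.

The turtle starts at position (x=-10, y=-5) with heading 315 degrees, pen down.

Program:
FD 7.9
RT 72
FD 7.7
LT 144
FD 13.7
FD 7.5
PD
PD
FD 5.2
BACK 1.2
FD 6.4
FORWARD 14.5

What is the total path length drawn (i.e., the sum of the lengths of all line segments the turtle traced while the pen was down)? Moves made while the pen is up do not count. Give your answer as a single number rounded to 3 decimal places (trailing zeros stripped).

Answer: 64.1

Derivation:
Executing turtle program step by step:
Start: pos=(-10,-5), heading=315, pen down
FD 7.9: (-10,-5) -> (-4.414,-10.586) [heading=315, draw]
RT 72: heading 315 -> 243
FD 7.7: (-4.414,-10.586) -> (-7.91,-17.447) [heading=243, draw]
LT 144: heading 243 -> 27
FD 13.7: (-7.91,-17.447) -> (4.297,-11.227) [heading=27, draw]
FD 7.5: (4.297,-11.227) -> (10.98,-7.822) [heading=27, draw]
PD: pen down
PD: pen down
FD 5.2: (10.98,-7.822) -> (15.613,-5.462) [heading=27, draw]
BK 1.2: (15.613,-5.462) -> (14.544,-6.006) [heading=27, draw]
FD 6.4: (14.544,-6.006) -> (20.246,-3.101) [heading=27, draw]
FD 14.5: (20.246,-3.101) -> (33.166,3.482) [heading=27, draw]
Final: pos=(33.166,3.482), heading=27, 8 segment(s) drawn

Segment lengths:
  seg 1: (-10,-5) -> (-4.414,-10.586), length = 7.9
  seg 2: (-4.414,-10.586) -> (-7.91,-17.447), length = 7.7
  seg 3: (-7.91,-17.447) -> (4.297,-11.227), length = 13.7
  seg 4: (4.297,-11.227) -> (10.98,-7.822), length = 7.5
  seg 5: (10.98,-7.822) -> (15.613,-5.462), length = 5.2
  seg 6: (15.613,-5.462) -> (14.544,-6.006), length = 1.2
  seg 7: (14.544,-6.006) -> (20.246,-3.101), length = 6.4
  seg 8: (20.246,-3.101) -> (33.166,3.482), length = 14.5
Total = 64.1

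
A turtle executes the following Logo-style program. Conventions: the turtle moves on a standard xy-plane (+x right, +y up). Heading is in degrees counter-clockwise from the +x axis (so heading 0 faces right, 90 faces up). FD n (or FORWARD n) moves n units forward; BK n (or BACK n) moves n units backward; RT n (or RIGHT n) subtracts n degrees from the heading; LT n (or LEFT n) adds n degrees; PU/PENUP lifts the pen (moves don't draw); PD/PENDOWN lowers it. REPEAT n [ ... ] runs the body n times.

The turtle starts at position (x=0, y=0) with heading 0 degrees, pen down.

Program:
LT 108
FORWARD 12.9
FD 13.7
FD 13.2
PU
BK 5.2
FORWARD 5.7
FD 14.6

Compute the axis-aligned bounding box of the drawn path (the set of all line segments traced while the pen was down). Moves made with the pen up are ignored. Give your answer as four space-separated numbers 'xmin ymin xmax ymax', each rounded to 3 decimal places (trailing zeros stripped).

Answer: -12.299 0 0 37.852

Derivation:
Executing turtle program step by step:
Start: pos=(0,0), heading=0, pen down
LT 108: heading 0 -> 108
FD 12.9: (0,0) -> (-3.986,12.269) [heading=108, draw]
FD 13.7: (-3.986,12.269) -> (-8.22,25.298) [heading=108, draw]
FD 13.2: (-8.22,25.298) -> (-12.299,37.852) [heading=108, draw]
PU: pen up
BK 5.2: (-12.299,37.852) -> (-10.692,32.907) [heading=108, move]
FD 5.7: (-10.692,32.907) -> (-12.453,38.328) [heading=108, move]
FD 14.6: (-12.453,38.328) -> (-16.965,52.213) [heading=108, move]
Final: pos=(-16.965,52.213), heading=108, 3 segment(s) drawn

Segment endpoints: x in {-12.299, -8.22, -3.986, 0}, y in {0, 12.269, 25.298, 37.852}
xmin=-12.299, ymin=0, xmax=0, ymax=37.852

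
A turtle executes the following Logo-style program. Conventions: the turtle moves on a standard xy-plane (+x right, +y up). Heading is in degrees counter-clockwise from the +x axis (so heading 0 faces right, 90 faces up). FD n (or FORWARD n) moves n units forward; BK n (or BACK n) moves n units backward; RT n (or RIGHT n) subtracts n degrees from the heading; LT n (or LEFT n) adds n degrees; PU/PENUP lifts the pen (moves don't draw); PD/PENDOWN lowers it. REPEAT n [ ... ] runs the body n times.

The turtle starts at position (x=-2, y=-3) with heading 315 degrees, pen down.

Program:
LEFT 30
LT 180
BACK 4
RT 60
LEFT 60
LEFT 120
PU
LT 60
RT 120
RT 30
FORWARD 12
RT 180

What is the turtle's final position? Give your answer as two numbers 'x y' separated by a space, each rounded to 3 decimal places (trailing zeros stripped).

Answer: -9.727 -7.141

Derivation:
Executing turtle program step by step:
Start: pos=(-2,-3), heading=315, pen down
LT 30: heading 315 -> 345
LT 180: heading 345 -> 165
BK 4: (-2,-3) -> (1.864,-4.035) [heading=165, draw]
RT 60: heading 165 -> 105
LT 60: heading 105 -> 165
LT 120: heading 165 -> 285
PU: pen up
LT 60: heading 285 -> 345
RT 120: heading 345 -> 225
RT 30: heading 225 -> 195
FD 12: (1.864,-4.035) -> (-9.727,-7.141) [heading=195, move]
RT 180: heading 195 -> 15
Final: pos=(-9.727,-7.141), heading=15, 1 segment(s) drawn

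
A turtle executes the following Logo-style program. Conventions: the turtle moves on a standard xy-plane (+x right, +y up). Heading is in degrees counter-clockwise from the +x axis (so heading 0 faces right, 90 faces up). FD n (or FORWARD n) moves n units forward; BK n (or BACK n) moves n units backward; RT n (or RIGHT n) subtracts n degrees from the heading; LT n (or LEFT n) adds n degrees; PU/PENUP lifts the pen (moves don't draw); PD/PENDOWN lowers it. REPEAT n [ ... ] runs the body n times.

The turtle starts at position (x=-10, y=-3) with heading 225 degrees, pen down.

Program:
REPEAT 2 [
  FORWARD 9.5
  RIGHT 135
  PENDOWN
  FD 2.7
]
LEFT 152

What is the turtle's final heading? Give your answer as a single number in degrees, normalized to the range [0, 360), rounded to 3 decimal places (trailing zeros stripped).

Executing turtle program step by step:
Start: pos=(-10,-3), heading=225, pen down
REPEAT 2 [
  -- iteration 1/2 --
  FD 9.5: (-10,-3) -> (-16.718,-9.718) [heading=225, draw]
  RT 135: heading 225 -> 90
  PD: pen down
  FD 2.7: (-16.718,-9.718) -> (-16.718,-7.018) [heading=90, draw]
  -- iteration 2/2 --
  FD 9.5: (-16.718,-7.018) -> (-16.718,2.482) [heading=90, draw]
  RT 135: heading 90 -> 315
  PD: pen down
  FD 2.7: (-16.718,2.482) -> (-14.808,0.573) [heading=315, draw]
]
LT 152: heading 315 -> 107
Final: pos=(-14.808,0.573), heading=107, 4 segment(s) drawn

Answer: 107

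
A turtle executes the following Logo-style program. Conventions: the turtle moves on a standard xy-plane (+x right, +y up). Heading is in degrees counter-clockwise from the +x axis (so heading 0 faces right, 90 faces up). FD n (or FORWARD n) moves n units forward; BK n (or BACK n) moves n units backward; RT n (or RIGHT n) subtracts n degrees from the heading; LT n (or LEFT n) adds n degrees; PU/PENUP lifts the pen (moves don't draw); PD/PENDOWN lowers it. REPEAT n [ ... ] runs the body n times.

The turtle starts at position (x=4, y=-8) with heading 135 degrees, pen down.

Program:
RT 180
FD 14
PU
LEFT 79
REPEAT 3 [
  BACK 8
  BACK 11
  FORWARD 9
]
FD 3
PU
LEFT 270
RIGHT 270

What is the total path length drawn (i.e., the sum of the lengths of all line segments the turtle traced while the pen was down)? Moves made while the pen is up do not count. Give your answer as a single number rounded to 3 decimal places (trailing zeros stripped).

Executing turtle program step by step:
Start: pos=(4,-8), heading=135, pen down
RT 180: heading 135 -> 315
FD 14: (4,-8) -> (13.899,-17.899) [heading=315, draw]
PU: pen up
LT 79: heading 315 -> 34
REPEAT 3 [
  -- iteration 1/3 --
  BK 8: (13.899,-17.899) -> (7.267,-22.373) [heading=34, move]
  BK 11: (7.267,-22.373) -> (-1.852,-28.524) [heading=34, move]
  FD 9: (-1.852,-28.524) -> (5.609,-23.491) [heading=34, move]
  -- iteration 2/3 --
  BK 8: (5.609,-23.491) -> (-1.023,-27.965) [heading=34, move]
  BK 11: (-1.023,-27.965) -> (-10.143,-34.116) [heading=34, move]
  FD 9: (-10.143,-34.116) -> (-2.681,-29.083) [heading=34, move]
  -- iteration 3/3 --
  BK 8: (-2.681,-29.083) -> (-9.314,-33.557) [heading=34, move]
  BK 11: (-9.314,-33.557) -> (-18.433,-39.708) [heading=34, move]
  FD 9: (-18.433,-39.708) -> (-10.972,-34.675) [heading=34, move]
]
FD 3: (-10.972,-34.675) -> (-8.485,-32.998) [heading=34, move]
PU: pen up
LT 270: heading 34 -> 304
RT 270: heading 304 -> 34
Final: pos=(-8.485,-32.998), heading=34, 1 segment(s) drawn

Segment lengths:
  seg 1: (4,-8) -> (13.899,-17.899), length = 14
Total = 14

Answer: 14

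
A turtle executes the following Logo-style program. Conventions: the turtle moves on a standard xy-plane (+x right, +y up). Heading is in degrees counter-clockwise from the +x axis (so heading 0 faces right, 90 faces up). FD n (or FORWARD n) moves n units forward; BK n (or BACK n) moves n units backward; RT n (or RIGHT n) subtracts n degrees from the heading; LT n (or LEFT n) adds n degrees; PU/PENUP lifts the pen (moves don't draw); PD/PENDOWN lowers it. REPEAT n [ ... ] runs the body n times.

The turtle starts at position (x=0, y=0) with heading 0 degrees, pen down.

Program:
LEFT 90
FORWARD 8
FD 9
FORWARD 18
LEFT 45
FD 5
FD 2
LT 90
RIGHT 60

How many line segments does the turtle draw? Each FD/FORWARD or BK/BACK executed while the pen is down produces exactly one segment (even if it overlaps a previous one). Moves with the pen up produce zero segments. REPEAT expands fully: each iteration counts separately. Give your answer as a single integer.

Answer: 5

Derivation:
Executing turtle program step by step:
Start: pos=(0,0), heading=0, pen down
LT 90: heading 0 -> 90
FD 8: (0,0) -> (0,8) [heading=90, draw]
FD 9: (0,8) -> (0,17) [heading=90, draw]
FD 18: (0,17) -> (0,35) [heading=90, draw]
LT 45: heading 90 -> 135
FD 5: (0,35) -> (-3.536,38.536) [heading=135, draw]
FD 2: (-3.536,38.536) -> (-4.95,39.95) [heading=135, draw]
LT 90: heading 135 -> 225
RT 60: heading 225 -> 165
Final: pos=(-4.95,39.95), heading=165, 5 segment(s) drawn
Segments drawn: 5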